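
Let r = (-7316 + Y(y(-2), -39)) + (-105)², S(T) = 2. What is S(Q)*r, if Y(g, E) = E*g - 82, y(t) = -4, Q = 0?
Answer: 7566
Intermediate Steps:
Y(g, E) = -82 + E*g
r = 3783 (r = (-7316 + (-82 - 39*(-4))) + (-105)² = (-7316 + (-82 + 156)) + 11025 = (-7316 + 74) + 11025 = -7242 + 11025 = 3783)
S(Q)*r = 2*3783 = 7566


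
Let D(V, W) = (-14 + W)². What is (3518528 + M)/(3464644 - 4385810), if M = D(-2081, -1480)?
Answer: -2875282/460583 ≈ -6.2427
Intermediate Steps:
M = 2232036 (M = (-14 - 1480)² = (-1494)² = 2232036)
(3518528 + M)/(3464644 - 4385810) = (3518528 + 2232036)/(3464644 - 4385810) = 5750564/(-921166) = 5750564*(-1/921166) = -2875282/460583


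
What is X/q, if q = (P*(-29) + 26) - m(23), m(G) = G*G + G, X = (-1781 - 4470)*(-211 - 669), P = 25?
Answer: -5500880/1251 ≈ -4397.2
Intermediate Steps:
X = 5500880 (X = -6251*(-880) = 5500880)
m(G) = G + G² (m(G) = G² + G = G + G²)
q = -1251 (q = (25*(-29) + 26) - 23*(1 + 23) = (-725 + 26) - 23*24 = -699 - 1*552 = -699 - 552 = -1251)
X/q = 5500880/(-1251) = 5500880*(-1/1251) = -5500880/1251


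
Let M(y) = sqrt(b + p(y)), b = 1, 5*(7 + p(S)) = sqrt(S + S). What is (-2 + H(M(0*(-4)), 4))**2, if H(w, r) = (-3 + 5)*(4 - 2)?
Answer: 4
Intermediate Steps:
p(S) = -7 + sqrt(2)*sqrt(S)/5 (p(S) = -7 + sqrt(S + S)/5 = -7 + sqrt(2*S)/5 = -7 + (sqrt(2)*sqrt(S))/5 = -7 + sqrt(2)*sqrt(S)/5)
M(y) = sqrt(-6 + sqrt(2)*sqrt(y)/5) (M(y) = sqrt(1 + (-7 + sqrt(2)*sqrt(y)/5)) = sqrt(-6 + sqrt(2)*sqrt(y)/5))
H(w, r) = 4 (H(w, r) = 2*2 = 4)
(-2 + H(M(0*(-4)), 4))**2 = (-2 + 4)**2 = 2**2 = 4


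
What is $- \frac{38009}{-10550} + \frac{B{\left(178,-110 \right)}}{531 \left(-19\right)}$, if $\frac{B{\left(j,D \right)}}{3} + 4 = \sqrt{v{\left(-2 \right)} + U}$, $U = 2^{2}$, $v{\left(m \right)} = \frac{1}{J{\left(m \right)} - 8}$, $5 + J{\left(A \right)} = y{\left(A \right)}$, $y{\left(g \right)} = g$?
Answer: $\frac{127866467}{35479650} - \frac{\sqrt{885}}{50445} \approx 3.6033$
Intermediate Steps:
$J{\left(A \right)} = -5 + A$
$v{\left(m \right)} = \frac{1}{-13 + m}$ ($v{\left(m \right)} = \frac{1}{\left(-5 + m\right) - 8} = \frac{1}{-13 + m}$)
$U = 4$
$B{\left(j,D \right)} = -12 + \frac{\sqrt{885}}{5}$ ($B{\left(j,D \right)} = -12 + 3 \sqrt{\frac{1}{-13 - 2} + 4} = -12 + 3 \sqrt{\frac{1}{-15} + 4} = -12 + 3 \sqrt{- \frac{1}{15} + 4} = -12 + 3 \sqrt{\frac{59}{15}} = -12 + 3 \frac{\sqrt{885}}{15} = -12 + \frac{\sqrt{885}}{5}$)
$- \frac{38009}{-10550} + \frac{B{\left(178,-110 \right)}}{531 \left(-19\right)} = - \frac{38009}{-10550} + \frac{-12 + \frac{\sqrt{885}}{5}}{531 \left(-19\right)} = \left(-38009\right) \left(- \frac{1}{10550}\right) + \frac{-12 + \frac{\sqrt{885}}{5}}{-10089} = \frac{38009}{10550} + \left(-12 + \frac{\sqrt{885}}{5}\right) \left(- \frac{1}{10089}\right) = \frac{38009}{10550} + \left(\frac{4}{3363} - \frac{\sqrt{885}}{50445}\right) = \frac{127866467}{35479650} - \frac{\sqrt{885}}{50445}$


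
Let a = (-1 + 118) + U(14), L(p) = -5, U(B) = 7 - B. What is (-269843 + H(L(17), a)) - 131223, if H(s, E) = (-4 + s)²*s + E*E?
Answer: -389371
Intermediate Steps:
a = 110 (a = (-1 + 118) + (7 - 1*14) = 117 + (7 - 14) = 117 - 7 = 110)
H(s, E) = E² + s*(-4 + s)² (H(s, E) = s*(-4 + s)² + E² = E² + s*(-4 + s)²)
(-269843 + H(L(17), a)) - 131223 = (-269843 + (110² - 5*(-4 - 5)²)) - 131223 = (-269843 + (12100 - 5*(-9)²)) - 131223 = (-269843 + (12100 - 5*81)) - 131223 = (-269843 + (12100 - 405)) - 131223 = (-269843 + 11695) - 131223 = -258148 - 131223 = -389371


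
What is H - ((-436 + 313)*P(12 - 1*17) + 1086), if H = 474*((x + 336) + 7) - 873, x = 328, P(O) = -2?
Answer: 315849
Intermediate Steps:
H = 317181 (H = 474*((328 + 336) + 7) - 873 = 474*(664 + 7) - 873 = 474*671 - 873 = 318054 - 873 = 317181)
H - ((-436 + 313)*P(12 - 1*17) + 1086) = 317181 - ((-436 + 313)*(-2) + 1086) = 317181 - (-123*(-2) + 1086) = 317181 - (246 + 1086) = 317181 - 1*1332 = 317181 - 1332 = 315849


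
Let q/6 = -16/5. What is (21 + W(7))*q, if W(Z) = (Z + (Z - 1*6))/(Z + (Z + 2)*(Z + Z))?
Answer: -268896/665 ≈ -404.35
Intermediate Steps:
q = -96/5 (q = 6*(-16/5) = -96/5 ≈ -19.200)
W(Z) = (-6 + 2*Z)/(Z + 2*Z*(2 + Z)) (W(Z) = (Z + (Z - 6))/(Z + (2 + Z)*(2*Z)) = (Z + (-6 + Z))/(Z + 2*Z*(2 + Z)) = (-6 + 2*Z)/(Z + 2*Z*(2 + Z)))
(21 + W(7))*q = (21 + 2*(-3 + 7)/(7*(5 + 2*7)))*(-96/5) = (21 + 2*(1/7)*4/(5 + 14))*(-96/5) = (21 + 2*(1/7)*4/19)*(-96/5) = (21 + 2*(1/7)*(1/19)*4)*(-96/5) = (21 + 8/133)*(-96/5) = (2801/133)*(-96/5) = -268896/665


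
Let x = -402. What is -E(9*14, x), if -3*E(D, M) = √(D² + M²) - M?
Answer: 134 + 2*√4930 ≈ 274.43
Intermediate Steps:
E(D, M) = -√(D² + M²)/3 + M/3 (E(D, M) = -(√(D² + M²) - M)/3 = -√(D² + M²)/3 + M/3)
-E(9*14, x) = -(-√((9*14)² + (-402)²)/3 + (⅓)*(-402)) = -(-√(126² + 161604)/3 - 134) = -(-√(15876 + 161604)/3 - 134) = -(-2*√4930 - 134) = -(-134 - 2*√4930) = 134 + 2*√4930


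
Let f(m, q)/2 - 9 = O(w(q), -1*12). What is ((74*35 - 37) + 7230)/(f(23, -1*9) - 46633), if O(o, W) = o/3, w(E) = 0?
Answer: -9783/46615 ≈ -0.20987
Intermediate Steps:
O(o, W) = o/3 (O(o, W) = o*(⅓) = o/3)
f(m, q) = 18 (f(m, q) = 18 + 2*((⅓)*0) = 18 + 2*0 = 18 + 0 = 18)
((74*35 - 37) + 7230)/(f(23, -1*9) - 46633) = ((74*35 - 37) + 7230)/(18 - 46633) = ((2590 - 37) + 7230)/(-46615) = (2553 + 7230)*(-1/46615) = 9783*(-1/46615) = -9783/46615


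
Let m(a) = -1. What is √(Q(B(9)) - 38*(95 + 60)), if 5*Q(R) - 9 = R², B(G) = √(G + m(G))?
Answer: I*√147165/5 ≈ 76.724*I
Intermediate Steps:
B(G) = √(-1 + G) (B(G) = √(G - 1) = √(-1 + G))
Q(R) = 9/5 + R²/5
√(Q(B(9)) - 38*(95 + 60)) = √((9/5 + (√(-1 + 9))²/5) - 38*(95 + 60)) = √((9/5 + (√8)²/5) - 38*155) = √((9/5 + (2*√2)²/5) - 5890) = √((9/5 + (⅕)*8) - 5890) = √((9/5 + 8/5) - 5890) = √(17/5 - 5890) = √(-29433/5) = I*√147165/5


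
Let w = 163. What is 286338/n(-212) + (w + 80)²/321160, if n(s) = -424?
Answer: -11491909413/17021480 ≈ -675.14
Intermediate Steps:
286338/n(-212) + (w + 80)²/321160 = 286338/(-424) + (163 + 80)²/321160 = 286338*(-1/424) + 243²*(1/321160) = -143169/212 + 59049*(1/321160) = -143169/212 + 59049/321160 = -11491909413/17021480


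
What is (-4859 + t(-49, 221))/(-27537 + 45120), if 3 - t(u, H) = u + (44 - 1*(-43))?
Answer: -4894/17583 ≈ -0.27834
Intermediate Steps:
t(u, H) = -84 - u (t(u, H) = 3 - (u + (44 - 1*(-43))) = 3 - (u + (44 + 43)) = 3 - (u + 87) = 3 - (87 + u) = 3 + (-87 - u) = -84 - u)
(-4859 + t(-49, 221))/(-27537 + 45120) = (-4859 + (-84 - 1*(-49)))/(-27537 + 45120) = (-4859 + (-84 + 49))/17583 = (-4859 - 35)*(1/17583) = -4894*1/17583 = -4894/17583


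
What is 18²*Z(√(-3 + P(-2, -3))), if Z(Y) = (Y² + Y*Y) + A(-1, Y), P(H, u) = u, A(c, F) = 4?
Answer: -2592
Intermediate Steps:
Z(Y) = 4 + 2*Y² (Z(Y) = (Y² + Y*Y) + 4 = (Y² + Y²) + 4 = 2*Y² + 4 = 4 + 2*Y²)
18²*Z(√(-3 + P(-2, -3))) = 18²*(4 + 2*(√(-3 - 3))²) = 324*(4 + 2*(√(-6))²) = 324*(4 + 2*(I*√6)²) = 324*(4 + 2*(-6)) = 324*(4 - 12) = 324*(-8) = -2592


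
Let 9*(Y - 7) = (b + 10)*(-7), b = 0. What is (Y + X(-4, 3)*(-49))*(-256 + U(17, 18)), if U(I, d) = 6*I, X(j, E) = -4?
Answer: -270578/9 ≈ -30064.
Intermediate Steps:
Y = -7/9 (Y = 7 + ((0 + 10)*(-7))/9 = 7 + (10*(-7))/9 = 7 + (⅑)*(-70) = 7 - 70/9 = -7/9 ≈ -0.77778)
(Y + X(-4, 3)*(-49))*(-256 + U(17, 18)) = (-7/9 - 4*(-49))*(-256 + 6*17) = (-7/9 + 196)*(-256 + 102) = (1757/9)*(-154) = -270578/9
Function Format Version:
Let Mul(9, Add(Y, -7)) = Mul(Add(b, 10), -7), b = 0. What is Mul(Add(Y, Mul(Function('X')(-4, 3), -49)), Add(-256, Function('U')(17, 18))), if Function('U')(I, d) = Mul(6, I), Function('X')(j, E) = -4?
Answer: Rational(-270578, 9) ≈ -30064.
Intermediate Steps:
Y = Rational(-7, 9) (Y = Add(7, Mul(Rational(1, 9), Mul(Add(0, 10), -7))) = Add(7, Mul(Rational(1, 9), Mul(10, -7))) = Add(7, Mul(Rational(1, 9), -70)) = Add(7, Rational(-70, 9)) = Rational(-7, 9) ≈ -0.77778)
Mul(Add(Y, Mul(Function('X')(-4, 3), -49)), Add(-256, Function('U')(17, 18))) = Mul(Add(Rational(-7, 9), Mul(-4, -49)), Add(-256, Mul(6, 17))) = Mul(Add(Rational(-7, 9), 196), Add(-256, 102)) = Mul(Rational(1757, 9), -154) = Rational(-270578, 9)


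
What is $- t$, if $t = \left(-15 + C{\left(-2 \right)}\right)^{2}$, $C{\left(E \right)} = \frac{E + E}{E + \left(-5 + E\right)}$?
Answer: $- \frac{17161}{81} \approx -211.86$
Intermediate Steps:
$C{\left(E \right)} = \frac{2 E}{-5 + 2 E}$
$t = \frac{17161}{81}$ ($t = \left(-15 + 2 \left(-2\right) \frac{1}{-5 + 2 \left(-2\right)}\right)^{2} = \left(-15 + 2 \left(-2\right) \frac{1}{-5 - 4}\right)^{2} = \left(-15 + 2 \left(-2\right) \frac{1}{-9}\right)^{2} = \left(-15 + 2 \left(-2\right) \left(- \frac{1}{9}\right)\right)^{2} = \left(-15 + \frac{4}{9}\right)^{2} = \left(- \frac{131}{9}\right)^{2} = \frac{17161}{81} \approx 211.86$)
$- t = \left(-1\right) \frac{17161}{81} = - \frac{17161}{81}$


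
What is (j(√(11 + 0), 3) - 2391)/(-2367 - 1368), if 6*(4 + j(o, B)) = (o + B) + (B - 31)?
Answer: 2879/4482 - √11/22410 ≈ 0.64220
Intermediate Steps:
j(o, B) = -55/6 + B/3 + o/6 (j(o, B) = -4 + ((o + B) + (B - 31))/6 = -4 + ((B + o) + (-31 + B))/6 = -4 + (-31 + o + 2*B)/6 = -4 + (-31/6 + B/3 + o/6) = -55/6 + B/3 + o/6)
(j(√(11 + 0), 3) - 2391)/(-2367 - 1368) = ((-55/6 + (⅓)*3 + √(11 + 0)/6) - 2391)/(-2367 - 1368) = ((-55/6 + 1 + √11/6) - 2391)/(-3735) = ((-49/6 + √11/6) - 2391)*(-1/3735) = (-14395/6 + √11/6)*(-1/3735) = 2879/4482 - √11/22410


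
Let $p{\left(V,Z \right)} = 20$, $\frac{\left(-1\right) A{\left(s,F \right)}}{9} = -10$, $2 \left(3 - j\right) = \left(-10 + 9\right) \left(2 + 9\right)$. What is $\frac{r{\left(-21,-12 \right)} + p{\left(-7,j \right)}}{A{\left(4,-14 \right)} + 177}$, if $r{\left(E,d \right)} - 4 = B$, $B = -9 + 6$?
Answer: $\frac{7}{89} \approx 0.078652$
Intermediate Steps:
$j = \frac{17}{2}$ ($j = 3 - \frac{\left(-10 + 9\right) \left(2 + 9\right)}{2} = 3 - \frac{\left(-1\right) 11}{2} = 3 - - \frac{11}{2} = 3 + \frac{11}{2} = \frac{17}{2} \approx 8.5$)
$A{\left(s,F \right)} = 90$ ($A{\left(s,F \right)} = \left(-9\right) \left(-10\right) = 90$)
$B = -3$
$r{\left(E,d \right)} = 1$ ($r{\left(E,d \right)} = 4 - 3 = 1$)
$\frac{r{\left(-21,-12 \right)} + p{\left(-7,j \right)}}{A{\left(4,-14 \right)} + 177} = \frac{1 + 20}{90 + 177} = \frac{21}{267} = 21 \cdot \frac{1}{267} = \frac{7}{89}$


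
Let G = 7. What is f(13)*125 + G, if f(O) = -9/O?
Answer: -1034/13 ≈ -79.538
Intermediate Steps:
f(13)*125 + G = -9/13*125 + 7 = -1125/13 + 7 = -1034/13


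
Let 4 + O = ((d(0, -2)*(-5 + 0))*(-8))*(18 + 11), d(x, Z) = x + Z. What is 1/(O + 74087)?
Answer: 1/71763 ≈ 1.3935e-5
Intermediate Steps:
d(x, Z) = Z + x
O = -2324 (O = -4 + (((-2 + 0)*(-5 + 0))*(-8))*(18 + 11) = -4 + (-2*(-5)*(-8))*29 = -4 + (10*(-8))*29 = -4 - 80*29 = -4 - 2320 = -2324)
1/(O + 74087) = 1/(-2324 + 74087) = 1/71763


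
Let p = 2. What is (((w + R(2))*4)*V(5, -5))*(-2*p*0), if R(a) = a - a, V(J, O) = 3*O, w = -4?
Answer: 0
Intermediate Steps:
R(a) = 0
(((w + R(2))*4)*V(5, -5))*(-2*p*0) = (((-4 + 0)*4)*(3*(-5)))*(-2*2*0) = (-4*4*(-15))*(-4*0) = -16*(-15)*0 = 240*0 = 0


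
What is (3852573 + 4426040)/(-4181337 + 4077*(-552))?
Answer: -8278613/6431841 ≈ -1.2871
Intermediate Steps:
(3852573 + 4426040)/(-4181337 + 4077*(-552)) = 8278613/(-4181337 - 2250504) = 8278613/(-6431841) = 8278613*(-1/6431841) = -8278613/6431841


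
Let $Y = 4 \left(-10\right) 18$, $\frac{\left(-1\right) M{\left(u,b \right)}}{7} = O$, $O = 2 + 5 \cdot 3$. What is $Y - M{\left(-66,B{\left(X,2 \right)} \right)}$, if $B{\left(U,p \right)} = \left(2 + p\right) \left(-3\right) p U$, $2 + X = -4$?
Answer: $-601$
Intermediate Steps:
$X = -6$ ($X = -2 - 4 = -6$)
$O = 17$ ($O = 2 + 15 = 17$)
$B{\left(U,p \right)} = U p \left(-6 - 3 p\right)$ ($B{\left(U,p \right)} = \left(-6 - 3 p\right) p U = p \left(-6 - 3 p\right) U = U p \left(-6 - 3 p\right)$)
$M{\left(u,b \right)} = -119$ ($M{\left(u,b \right)} = \left(-7\right) 17 = -119$)
$Y = -720$ ($Y = \left(-40\right) 18 = -720$)
$Y - M{\left(-66,B{\left(X,2 \right)} \right)} = -720 - -119 = -720 + 119 = -601$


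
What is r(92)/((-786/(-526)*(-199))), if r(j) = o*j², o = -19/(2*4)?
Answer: 5286826/78207 ≈ 67.600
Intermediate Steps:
o = -19/8 ≈ -2.3750
r(j) = -19*j²/8
r(92)/((-786/(-526)*(-199))) = (-19/8*92²)/((-786/(-526)*(-199))) = (-19/8*8464)/((-786*(-1/526)*(-199))) = -20102/((393/263)*(-199)) = -20102/(-78207/263) = -20102*(-263/78207) = 5286826/78207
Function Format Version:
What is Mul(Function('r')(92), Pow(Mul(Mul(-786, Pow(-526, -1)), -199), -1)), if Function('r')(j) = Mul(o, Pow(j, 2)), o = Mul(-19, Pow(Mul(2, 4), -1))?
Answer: Rational(5286826, 78207) ≈ 67.600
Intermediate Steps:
o = Rational(-19, 8) (o = Mul(-19, Pow(8, -1)) = Mul(-19, Rational(1, 8)) = Rational(-19, 8) ≈ -2.3750)
Function('r')(j) = Mul(Rational(-19, 8), Pow(j, 2))
Mul(Function('r')(92), Pow(Mul(Mul(-786, Pow(-526, -1)), -199), -1)) = Mul(Mul(Rational(-19, 8), Pow(92, 2)), Pow(Mul(Mul(-786, Pow(-526, -1)), -199), -1)) = Mul(Mul(Rational(-19, 8), 8464), Pow(Mul(Mul(-786, Rational(-1, 526)), -199), -1)) = Mul(-20102, Pow(Mul(Rational(393, 263), -199), -1)) = Mul(-20102, Pow(Rational(-78207, 263), -1)) = Mul(-20102, Rational(-263, 78207)) = Rational(5286826, 78207)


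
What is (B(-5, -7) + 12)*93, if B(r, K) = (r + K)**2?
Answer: 14508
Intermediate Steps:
B(r, K) = (K + r)**2
(B(-5, -7) + 12)*93 = ((-7 - 5)**2 + 12)*93 = ((-12)**2 + 12)*93 = (144 + 12)*93 = 156*93 = 14508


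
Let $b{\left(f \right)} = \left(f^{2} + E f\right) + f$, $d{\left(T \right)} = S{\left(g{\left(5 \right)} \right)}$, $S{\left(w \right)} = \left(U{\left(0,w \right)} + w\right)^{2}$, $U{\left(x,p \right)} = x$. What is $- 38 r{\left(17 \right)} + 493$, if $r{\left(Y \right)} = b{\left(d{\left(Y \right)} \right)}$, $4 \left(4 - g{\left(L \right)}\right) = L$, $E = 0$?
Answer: $- \frac{251859}{128} \approx -1967.6$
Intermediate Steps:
$g{\left(L \right)} = 4 - \frac{L}{4}$
$S{\left(w \right)} = w^{2}$ ($S{\left(w \right)} = \left(0 + w\right)^{2} = w^{2}$)
$d{\left(T \right)} = \frac{121}{16}$ ($d{\left(T \right)} = \left(4 - \frac{5}{4}\right)^{2} = \left(\frac{11}{4}\right)^{2} = \frac{121}{16}$)
$b{\left(f \right)} = f + f^{2}$ ($b{\left(f \right)} = \left(f^{2} + 0 f\right) + f = \left(f^{2} + 0\right) + f = f^{2} + f = f + f^{2}$)
$r{\left(Y \right)} = \frac{16577}{256}$ ($r{\left(Y \right)} = \frac{121 \left(1 + \frac{121}{16}\right)}{16} = \frac{121}{16} \cdot \frac{137}{16} = \frac{16577}{256}$)
$- 38 r{\left(17 \right)} + 493 = \left(-38\right) \frac{16577}{256} + 493 = - \frac{314963}{128} + 493 = - \frac{251859}{128}$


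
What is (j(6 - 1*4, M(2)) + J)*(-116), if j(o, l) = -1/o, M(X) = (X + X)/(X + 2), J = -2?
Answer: 290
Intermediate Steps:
M(X) = 2*X/(2 + X) (M(X) = (2*X)/(2 + X) = 2*X/(2 + X))
(j(6 - 1*4, M(2)) + J)*(-116) = (-1/(6 - 1*4) - 2)*(-116) = (-1/(6 - 4) - 2)*(-116) = (-1/2 - 2)*(-116) = (-1*½ - 2)*(-116) = (-½ - 2)*(-116) = -5/2*(-116) = 290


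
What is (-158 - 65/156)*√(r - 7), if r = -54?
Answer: -1901*I*√61/12 ≈ -1237.3*I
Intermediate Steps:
(-158 - 65/156)*√(r - 7) = (-158 - 65/156)*√(-54 - 7) = (-158 - 65*1/156)*√(-61) = (-158 - 5/12)*(I*√61) = -1901*I*√61/12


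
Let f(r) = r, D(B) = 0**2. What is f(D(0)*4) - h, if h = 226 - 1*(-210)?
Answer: -436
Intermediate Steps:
h = 436 (h = 226 + 210 = 436)
D(B) = 0
f(D(0)*4) - h = 0*4 - 1*436 = 0 - 436 = -436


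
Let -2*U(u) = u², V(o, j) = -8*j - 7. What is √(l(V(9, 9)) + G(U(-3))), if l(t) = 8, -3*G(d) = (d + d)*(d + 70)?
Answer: √818/2 ≈ 14.300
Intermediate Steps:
V(o, j) = -7 - 8*j
U(u) = -u²/2
G(d) = -2*d*(70 + d)/3 (G(d) = -(d + d)*(d + 70)/3 = -2*d*(70 + d)/3)
√(l(V(9, 9)) + G(U(-3))) = √(8 - 2*(-½*(-3)²)*(70 - ½*(-3)²)/3) = √(8 - 2*(-½*9)*(70 - ½*9)/3) = √(8 - ⅔*(-9/2)*(70 - 9/2)) = √(8 - ⅔*(-9/2)*131/2) = √(8 + 393/2) = √(409/2) = √818/2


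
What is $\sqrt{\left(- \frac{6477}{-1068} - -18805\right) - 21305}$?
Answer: $\frac{9 i \sqrt{975529}}{178} \approx 49.939 i$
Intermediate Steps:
$\sqrt{\left(- \frac{6477}{-1068} - -18805\right) - 21305} = \sqrt{\left(\left(-6477\right) \left(- \frac{1}{1068}\right) + 18805\right) - 21305} = \sqrt{\left(\frac{2159}{356} + 18805\right) - 21305} = \sqrt{\frac{6696739}{356} - 21305} = \sqrt{- \frac{887841}{356}} = \frac{9 i \sqrt{975529}}{178}$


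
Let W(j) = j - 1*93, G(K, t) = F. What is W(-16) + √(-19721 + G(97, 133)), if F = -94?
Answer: -109 + I*√19815 ≈ -109.0 + 140.77*I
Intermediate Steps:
G(K, t) = -94
W(j) = -93 + j (W(j) = j - 93 = -93 + j)
W(-16) + √(-19721 + G(97, 133)) = (-93 - 16) + √(-19721 - 94) = -109 + √(-19815) = -109 + I*√19815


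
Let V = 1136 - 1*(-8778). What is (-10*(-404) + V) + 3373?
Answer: 17327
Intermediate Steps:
V = 9914 (V = 1136 + 8778 = 9914)
(-10*(-404) + V) + 3373 = (-10*(-404) + 9914) + 3373 = (4040 + 9914) + 3373 = 13954 + 3373 = 17327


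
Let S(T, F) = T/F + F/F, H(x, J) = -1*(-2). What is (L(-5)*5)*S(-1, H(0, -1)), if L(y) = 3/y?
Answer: -3/2 ≈ -1.5000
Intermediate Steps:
H(x, J) = 2
S(T, F) = 1 + T/F (S(T, F) = T/F + 1 = 1 + T/F)
(L(-5)*5)*S(-1, H(0, -1)) = ((3/(-5))*5)*((2 - 1)/2) = ((3*(-⅕))*5)*((½)*1) = -⅗*5*(½) = -3*½ = -3/2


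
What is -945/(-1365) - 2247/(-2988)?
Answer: 18701/12948 ≈ 1.4443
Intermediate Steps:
-945/(-1365) - 2247/(-2988) = -945*(-1/1365) - 2247*(-1/2988) = 9/13 + 749/996 = 18701/12948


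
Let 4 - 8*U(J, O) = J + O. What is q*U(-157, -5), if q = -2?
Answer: -83/2 ≈ -41.500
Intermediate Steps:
U(J, O) = ½ - J/8 - O/8 (U(J, O) = ½ - (J + O)/8 = ½ + (-J/8 - O/8) = ½ - J/8 - O/8)
q*U(-157, -5) = -2*(½ - ⅛*(-157) - ⅛*(-5)) = -2*(½ + 157/8 + 5/8) = -2*83/4 = -83/2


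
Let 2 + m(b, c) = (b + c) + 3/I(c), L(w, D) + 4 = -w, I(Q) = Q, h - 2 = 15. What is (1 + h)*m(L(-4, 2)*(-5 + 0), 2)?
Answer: 27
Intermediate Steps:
h = 17 (h = 2 + 15 = 17)
L(w, D) = -4 - w
m(b, c) = -2 + b + c + 3/c (m(b, c) = -2 + ((b + c) + 3/c) = -2 + (b + c + 3/c) = -2 + b + c + 3/c)
(1 + h)*m(L(-4, 2)*(-5 + 0), 2) = (1 + 17)*(-2 + (-4 - 1*(-4))*(-5 + 0) + 2 + 3/2) = 18*(-2 + (-4 + 4)*(-5) + 2 + 3*(1/2)) = 18*(-2 + 0*(-5) + 2 + 3/2) = 18*(-2 + 0 + 2 + 3/2) = 18*(3/2) = 27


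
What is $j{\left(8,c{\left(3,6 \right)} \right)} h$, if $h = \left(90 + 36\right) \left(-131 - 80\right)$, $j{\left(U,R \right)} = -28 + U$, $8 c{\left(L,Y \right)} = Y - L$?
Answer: $531720$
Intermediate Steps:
$c{\left(L,Y \right)} = - \frac{L}{8} + \frac{Y}{8}$ ($c{\left(L,Y \right)} = \frac{Y - L}{8} = - \frac{L}{8} + \frac{Y}{8}$)
$h = -26586$ ($h = 126 \left(-211\right) = -26586$)
$j{\left(8,c{\left(3,6 \right)} \right)} h = \left(-28 + 8\right) \left(-26586\right) = \left(-20\right) \left(-26586\right) = 531720$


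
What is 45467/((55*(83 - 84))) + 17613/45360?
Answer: -45809209/55440 ≈ -826.28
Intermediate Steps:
45467/((55*(83 - 84))) + 17613/45360 = 45467/((55*(-1))) + 17613*(1/45360) = 45467/(-55) + 1957/5040 = 45467*(-1/55) + 1957/5040 = -45467/55 + 1957/5040 = -45809209/55440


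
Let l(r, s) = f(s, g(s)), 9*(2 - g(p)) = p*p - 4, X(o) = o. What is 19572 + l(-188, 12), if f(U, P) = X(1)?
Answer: 19573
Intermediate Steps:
g(p) = 22/9 - p**2/9 (g(p) = 2 - (p*p - 4)/9 = 2 - (p**2 - 4)/9 = 2 - (-4 + p**2)/9 = 2 + (4/9 - p**2/9) = 22/9 - p**2/9)
f(U, P) = 1
l(r, s) = 1
19572 + l(-188, 12) = 19572 + 1 = 19573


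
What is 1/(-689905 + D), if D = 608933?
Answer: -1/80972 ≈ -1.2350e-5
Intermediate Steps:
1/(-689905 + D) = 1/(-689905 + 608933) = 1/(-80972) = -1/80972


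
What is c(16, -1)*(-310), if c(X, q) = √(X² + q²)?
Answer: -310*√257 ≈ -4969.7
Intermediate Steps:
c(16, -1)*(-310) = √(16² + (-1)²)*(-310) = √(256 + 1)*(-310) = √257*(-310) = -310*√257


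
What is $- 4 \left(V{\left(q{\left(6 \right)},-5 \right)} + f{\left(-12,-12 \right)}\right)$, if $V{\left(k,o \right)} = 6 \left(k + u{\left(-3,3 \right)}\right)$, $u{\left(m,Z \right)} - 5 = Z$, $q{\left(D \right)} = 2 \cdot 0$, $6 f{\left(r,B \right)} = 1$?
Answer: $- \frac{578}{3} \approx -192.67$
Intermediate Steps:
$f{\left(r,B \right)} = \frac{1}{6}$ ($f{\left(r,B \right)} = \frac{1}{6} \cdot 1 = \frac{1}{6}$)
$q{\left(D \right)} = 0$
$u{\left(m,Z \right)} = 5 + Z$
$V{\left(k,o \right)} = 48 + 6 k$ ($V{\left(k,o \right)} = 6 \left(k + \left(5 + 3\right)\right) = 6 \left(k + 8\right) = 6 \left(8 + k\right) = 48 + 6 k$)
$- 4 \left(V{\left(q{\left(6 \right)},-5 \right)} + f{\left(-12,-12 \right)}\right) = - 4 \left(\left(48 + 6 \cdot 0\right) + \frac{1}{6}\right) = - 4 \left(\left(48 + 0\right) + \frac{1}{6}\right) = - 4 \left(48 + \frac{1}{6}\right) = \left(-4\right) \frac{289}{6} = - \frac{578}{3}$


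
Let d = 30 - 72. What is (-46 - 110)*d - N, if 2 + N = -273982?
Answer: 280536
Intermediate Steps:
N = -273984 (N = -2 - 273982 = -273984)
d = -42
(-46 - 110)*d - N = (-46 - 110)*(-42) - 1*(-273984) = -156*(-42) + 273984 = 6552 + 273984 = 280536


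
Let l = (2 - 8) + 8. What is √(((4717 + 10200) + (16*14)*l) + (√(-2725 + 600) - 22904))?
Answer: √(-7539 + 5*I*√85) ≈ 0.2655 + 86.828*I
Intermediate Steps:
l = 2 (l = -6 + 8 = 2)
√(((4717 + 10200) + (16*14)*l) + (√(-2725 + 600) - 22904)) = √(((4717 + 10200) + (16*14)*2) + (√(-2725 + 600) - 22904)) = √((14917 + 224*2) + (√(-2125) - 22904)) = √((14917 + 448) + (5*I*√85 - 22904)) = √(15365 + (-22904 + 5*I*√85)) = √(-7539 + 5*I*√85)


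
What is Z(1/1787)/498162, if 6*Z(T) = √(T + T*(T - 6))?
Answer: I*√8934/5341292964 ≈ 1.7696e-8*I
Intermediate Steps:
Z(T) = √(T + T*(-6 + T))/6 (Z(T) = √(T + T*(T - 6))/6 = √(T + T*(-6 + T))/6)
Z(1/1787)/498162 = (√((-5 + 1/1787)/1787)/6)/498162 = (√((-5 + 1/1787)/1787)/6)*(1/498162) = (√((1/1787)*(-8934/1787))/6)*(1/498162) = (√(-8934/3193369)/6)*(1/498162) = ((I*√8934/1787)/6)*(1/498162) = (I*√8934/10722)*(1/498162) = I*√8934/5341292964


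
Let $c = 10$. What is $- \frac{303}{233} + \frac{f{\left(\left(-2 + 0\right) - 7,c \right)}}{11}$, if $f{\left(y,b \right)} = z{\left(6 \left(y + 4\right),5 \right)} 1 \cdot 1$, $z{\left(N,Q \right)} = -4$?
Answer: $- \frac{4265}{2563} \approx -1.6641$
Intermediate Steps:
$f{\left(y,b \right)} = -4$ ($f{\left(y,b \right)} = \left(-4\right) 1 \cdot 1 = \left(-4\right) 1 = -4$)
$- \frac{303}{233} + \frac{f{\left(\left(-2 + 0\right) - 7,c \right)}}{11} = - \frac{303}{233} - \frac{4}{11} = - \frac{4265}{2563}$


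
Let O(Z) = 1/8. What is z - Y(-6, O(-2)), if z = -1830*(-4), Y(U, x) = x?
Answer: 58559/8 ≈ 7319.9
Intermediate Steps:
O(Z) = ⅛
z = 7320
z - Y(-6, O(-2)) = 7320 - 1*⅛ = 7320 - ⅛ = 58559/8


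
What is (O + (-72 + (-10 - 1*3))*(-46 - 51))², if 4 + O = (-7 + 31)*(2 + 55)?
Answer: 92332881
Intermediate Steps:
O = 1364 (O = -4 + (-7 + 31)*(2 + 55) = -4 + 24*57 = -4 + 1368 = 1364)
(O + (-72 + (-10 - 1*3))*(-46 - 51))² = (1364 + (-72 + (-10 - 1*3))*(-46 - 51))² = (1364 + (-72 + (-10 - 3))*(-97))² = (1364 + (-72 - 13)*(-97))² = (1364 - 85*(-97))² = (1364 + 8245)² = 9609² = 92332881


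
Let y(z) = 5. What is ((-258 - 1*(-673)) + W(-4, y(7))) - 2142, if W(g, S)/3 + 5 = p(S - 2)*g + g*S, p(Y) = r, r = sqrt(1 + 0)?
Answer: -1814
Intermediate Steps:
r = 1 (r = sqrt(1) = 1)
p(Y) = 1
W(g, S) = -15 + 3*g + 3*S*g (W(g, S) = -15 + 3*(1*g + g*S) = -15 + 3*(g + S*g) = -15 + (3*g + 3*S*g) = -15 + 3*g + 3*S*g)
((-258 - 1*(-673)) + W(-4, y(7))) - 2142 = ((-258 - 1*(-673)) + (-15 + 3*(-4) + 3*5*(-4))) - 2142 = ((-258 + 673) + (-15 - 12 - 60)) - 2142 = (415 - 87) - 2142 = 328 - 2142 = -1814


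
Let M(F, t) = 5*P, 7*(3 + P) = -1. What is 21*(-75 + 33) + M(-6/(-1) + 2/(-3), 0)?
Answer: -6284/7 ≈ -897.71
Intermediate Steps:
P = -22/7 (P = -3 + (1/7)*(-1) = -3 - 1/7 = -22/7 ≈ -3.1429)
M(F, t) = -110/7 (M(F, t) = 5*(-22/7) = -110/7)
21*(-75 + 33) + M(-6/(-1) + 2/(-3), 0) = 21*(-75 + 33) - 110/7 = 21*(-42) - 110/7 = -882 - 110/7 = -6284/7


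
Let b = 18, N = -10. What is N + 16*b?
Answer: 278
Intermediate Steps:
N + 16*b = -10 + 16*18 = -10 + 288 = 278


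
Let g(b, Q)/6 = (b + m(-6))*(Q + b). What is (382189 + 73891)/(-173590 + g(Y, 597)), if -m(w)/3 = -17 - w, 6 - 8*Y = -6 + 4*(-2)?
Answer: -912160/91793 ≈ -9.9371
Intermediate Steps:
Y = 5/2 (Y = ¾ - (-6 + 4*(-2))/8 = ¾ - (-6 - 8)/8 = ¾ - ⅛*(-14) = ¾ + 7/4 = 5/2 ≈ 2.5000)
m(w) = 51 + 3*w (m(w) = -3*(-17 - w) = 51 + 3*w)
g(b, Q) = 6*(33 + b)*(Q + b) (g(b, Q) = 6*((b + (51 + 3*(-6)))*(Q + b)) = 6*((b + (51 - 18))*(Q + b)) = 6*((b + 33)*(Q + b)) = 6*((33 + b)*(Q + b)) = 6*(33 + b)*(Q + b))
(382189 + 73891)/(-173590 + g(Y, 597)) = (382189 + 73891)/(-173590 + (6*(5/2)² + 198*597 + 198*(5/2) + 6*597*(5/2))) = 456080/(-173590 + (6*(25/4) + 118206 + 495 + 8955)) = 456080/(-173590 + (75/2 + 118206 + 495 + 8955)) = 456080/(-173590 + 255387/2) = 456080/(-91793/2) = 456080*(-2/91793) = -912160/91793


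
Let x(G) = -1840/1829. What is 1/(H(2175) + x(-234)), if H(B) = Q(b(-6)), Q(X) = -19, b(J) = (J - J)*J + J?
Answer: -1829/36591 ≈ -0.049985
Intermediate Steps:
x(G) = -1840/1829 (x(G) = -1840*1/1829 = -1840/1829)
b(J) = J (b(J) = 0*J + J = 0 + J = J)
H(B) = -19
1/(H(2175) + x(-234)) = 1/(-19 - 1840/1829) = 1/(-36591/1829) = -1829/36591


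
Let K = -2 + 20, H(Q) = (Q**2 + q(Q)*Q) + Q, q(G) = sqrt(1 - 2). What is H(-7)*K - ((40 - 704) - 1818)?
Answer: 3238 - 126*I ≈ 3238.0 - 126.0*I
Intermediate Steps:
q(G) = I (q(G) = sqrt(-1) = I)
H(Q) = Q + Q**2 + I*Q (H(Q) = (Q**2 + I*Q) + Q = Q + Q**2 + I*Q)
K = 18
H(-7)*K - ((40 - 704) - 1818) = -7*(1 + I - 7)*18 - ((40 - 704) - 1818) = -7*(-6 + I)*18 - (-664 - 1818) = (42 - 7*I)*18 - 1*(-2482) = (756 - 126*I) + 2482 = 3238 - 126*I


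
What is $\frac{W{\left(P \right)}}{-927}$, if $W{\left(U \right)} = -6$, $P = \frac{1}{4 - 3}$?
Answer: $\frac{2}{309} \approx 0.0064725$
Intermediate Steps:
$P = 1$ ($P = 1^{-1} = 1$)
$\frac{W{\left(P \right)}}{-927} = \frac{1}{-927} \left(-6\right) = \left(- \frac{1}{927}\right) \left(-6\right) = \frac{2}{309}$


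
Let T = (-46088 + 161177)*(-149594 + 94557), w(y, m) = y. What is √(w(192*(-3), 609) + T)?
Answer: I*√6334153869 ≈ 79587.0*I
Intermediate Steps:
T = -6334153293 (T = 115089*(-55037) = -6334153293)
√(w(192*(-3), 609) + T) = √(192*(-3) - 6334153293) = √(-576 - 6334153293) = √(-6334153869) = I*√6334153869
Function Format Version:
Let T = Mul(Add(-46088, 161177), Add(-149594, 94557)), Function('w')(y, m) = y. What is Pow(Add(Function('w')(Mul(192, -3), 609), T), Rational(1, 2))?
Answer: Mul(I, Pow(6334153869, Rational(1, 2))) ≈ Mul(79587., I)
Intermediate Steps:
T = -6334153293 (T = Mul(115089, -55037) = -6334153293)
Pow(Add(Function('w')(Mul(192, -3), 609), T), Rational(1, 2)) = Pow(Add(Mul(192, -3), -6334153293), Rational(1, 2)) = Pow(Add(-576, -6334153293), Rational(1, 2)) = Pow(-6334153869, Rational(1, 2)) = Mul(I, Pow(6334153869, Rational(1, 2)))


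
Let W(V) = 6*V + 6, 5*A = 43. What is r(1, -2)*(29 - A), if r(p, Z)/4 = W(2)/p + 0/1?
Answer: 7344/5 ≈ 1468.8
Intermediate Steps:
A = 43/5 (A = (⅕)*43 = 43/5 ≈ 8.6000)
W(V) = 6 + 6*V
r(p, Z) = 72/p (r(p, Z) = 4*((6 + 6*2)/p + 0/1) = 4*((6 + 12)/p + 0*1) = 4*(18/p + 0) = 4*(18/p) = 72/p)
r(1, -2)*(29 - A) = (72/1)*(29 - 1*43/5) = (72*1)*(29 - 43/5) = 72*(102/5) = 7344/5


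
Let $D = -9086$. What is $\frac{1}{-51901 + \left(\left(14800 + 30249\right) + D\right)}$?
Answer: $- \frac{1}{15938} \approx -6.2743 \cdot 10^{-5}$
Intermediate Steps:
$\frac{1}{-51901 + \left(\left(14800 + 30249\right) + D\right)} = \frac{1}{-51901 + \left(\left(14800 + 30249\right) - 9086\right)} = \frac{1}{-51901 + \left(45049 - 9086\right)} = \frac{1}{-51901 + 35963} = \frac{1}{-15938} = - \frac{1}{15938}$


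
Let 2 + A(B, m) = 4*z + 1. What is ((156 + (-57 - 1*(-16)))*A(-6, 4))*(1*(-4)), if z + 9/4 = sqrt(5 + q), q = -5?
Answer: 4600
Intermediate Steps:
z = -9/4 (z = -9/4 + sqrt(5 - 5) = -9/4 + sqrt(0) = -9/4 + 0 = -9/4 ≈ -2.2500)
A(B, m) = -10 (A(B, m) = -2 + (4*(-9/4) + 1) = -2 + (-9 + 1) = -2 - 8 = -10)
((156 + (-57 - 1*(-16)))*A(-6, 4))*(1*(-4)) = ((156 + (-57 - 1*(-16)))*(-10))*(1*(-4)) = ((156 + (-57 + 16))*(-10))*(-4) = ((156 - 41)*(-10))*(-4) = (115*(-10))*(-4) = -1150*(-4) = 4600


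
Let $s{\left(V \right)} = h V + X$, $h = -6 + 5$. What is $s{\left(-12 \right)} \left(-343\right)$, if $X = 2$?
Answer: $-4802$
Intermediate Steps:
$h = -1$
$s{\left(V \right)} = 2 - V$ ($s{\left(V \right)} = - V + 2 = 2 - V$)
$s{\left(-12 \right)} \left(-343\right) = \left(2 - -12\right) \left(-343\right) = \left(2 + 12\right) \left(-343\right) = 14 \left(-343\right) = -4802$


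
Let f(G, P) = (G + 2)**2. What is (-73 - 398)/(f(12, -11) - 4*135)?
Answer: 471/344 ≈ 1.3692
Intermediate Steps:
f(G, P) = (2 + G)**2
(-73 - 398)/(f(12, -11) - 4*135) = (-73 - 398)/((2 + 12)**2 - 4*135) = -471/(14**2 - 540) = -471/(196 - 540) = -471/(-344) = -471*(-1/344) = 471/344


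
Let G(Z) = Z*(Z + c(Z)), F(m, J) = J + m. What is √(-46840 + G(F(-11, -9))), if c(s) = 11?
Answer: 2*I*√11665 ≈ 216.01*I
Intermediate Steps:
G(Z) = Z*(11 + Z) (G(Z) = Z*(Z + 11) = Z*(11 + Z))
√(-46840 + G(F(-11, -9))) = √(-46840 + (-9 - 11)*(11 + (-9 - 11))) = √(-46840 - 20*(11 - 20)) = √(-46840 - 20*(-9)) = √(-46840 + 180) = √(-46660) = 2*I*√11665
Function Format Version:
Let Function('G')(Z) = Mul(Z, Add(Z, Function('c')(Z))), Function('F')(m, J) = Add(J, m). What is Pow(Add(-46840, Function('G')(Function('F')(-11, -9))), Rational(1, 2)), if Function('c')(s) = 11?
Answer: Mul(2, I, Pow(11665, Rational(1, 2))) ≈ Mul(216.01, I)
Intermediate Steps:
Function('G')(Z) = Mul(Z, Add(11, Z)) (Function('G')(Z) = Mul(Z, Add(Z, 11)) = Mul(Z, Add(11, Z)))
Pow(Add(-46840, Function('G')(Function('F')(-11, -9))), Rational(1, 2)) = Pow(Add(-46840, Mul(Add(-9, -11), Add(11, Add(-9, -11)))), Rational(1, 2)) = Pow(Add(-46840, Mul(-20, Add(11, -20))), Rational(1, 2)) = Pow(Add(-46840, Mul(-20, -9)), Rational(1, 2)) = Pow(Add(-46840, 180), Rational(1, 2)) = Pow(-46660, Rational(1, 2)) = Mul(2, I, Pow(11665, Rational(1, 2)))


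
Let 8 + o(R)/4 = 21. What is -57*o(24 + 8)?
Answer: -2964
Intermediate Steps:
o(R) = 52 (o(R) = -32 + 4*21 = -32 + 84 = 52)
-57*o(24 + 8) = -57*52 = -2964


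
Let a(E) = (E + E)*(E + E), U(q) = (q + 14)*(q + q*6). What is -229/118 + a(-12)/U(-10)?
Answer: -16511/4130 ≈ -3.9978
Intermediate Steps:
U(q) = 7*q*(14 + q) (U(q) = (14 + q)*(q + 6*q) = (14 + q)*(7*q) = 7*q*(14 + q))
a(E) = 4*E² (a(E) = (2*E)*(2*E) = 4*E²)
-229/118 + a(-12)/U(-10) = -229/118 + (4*(-12)²)/((7*(-10)*(14 - 10))) = -229*1/118 + (4*144)/((7*(-10)*4)) = -229/118 + 576/(-280) = -229/118 + 576*(-1/280) = -229/118 - 72/35 = -16511/4130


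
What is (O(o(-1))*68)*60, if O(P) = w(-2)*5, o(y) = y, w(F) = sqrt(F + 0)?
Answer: 20400*I*sqrt(2) ≈ 28850.0*I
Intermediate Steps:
w(F) = sqrt(F)
O(P) = 5*I*sqrt(2) (O(P) = sqrt(-2)*5 = (I*sqrt(2))*5 = 5*I*sqrt(2))
(O(o(-1))*68)*60 = ((5*I*sqrt(2))*68)*60 = (340*I*sqrt(2))*60 = 20400*I*sqrt(2)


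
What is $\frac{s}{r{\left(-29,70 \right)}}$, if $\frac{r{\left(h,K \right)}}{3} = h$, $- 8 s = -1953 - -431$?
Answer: $- \frac{761}{348} \approx -2.1868$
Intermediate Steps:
$s = \frac{761}{4}$ ($s = - \frac{-1953 - -431}{8} = - \frac{-1953 + 431}{8} = \left(- \frac{1}{8}\right) \left(-1522\right) = \frac{761}{4} \approx 190.25$)
$r{\left(h,K \right)} = 3 h$
$\frac{s}{r{\left(-29,70 \right)}} = \frac{761}{4 \cdot 3 \left(-29\right)} = \frac{761}{4 \left(-87\right)} = \frac{761}{4} \left(- \frac{1}{87}\right) = - \frac{761}{348}$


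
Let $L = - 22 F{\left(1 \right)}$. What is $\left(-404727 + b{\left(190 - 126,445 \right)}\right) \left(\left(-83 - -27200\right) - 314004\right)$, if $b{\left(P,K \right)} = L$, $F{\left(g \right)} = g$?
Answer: $116117226363$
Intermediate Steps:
$L = -22$ ($L = \left(-22\right) 1 = -22$)
$b{\left(P,K \right)} = -22$
$\left(-404727 + b{\left(190 - 126,445 \right)}\right) \left(\left(-83 - -27200\right) - 314004\right) = \left(-404727 - 22\right) \left(\left(-83 - -27200\right) - 314004\right) = - 404749 \left(\left(-83 + 27200\right) - 314004\right) = - 404749 \left(27117 - 314004\right) = \left(-404749\right) \left(-286887\right) = 116117226363$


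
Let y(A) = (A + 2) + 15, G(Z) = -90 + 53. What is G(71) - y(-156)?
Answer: 102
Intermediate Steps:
G(Z) = -37
y(A) = 17 + A (y(A) = (2 + A) + 15 = 17 + A)
G(71) - y(-156) = -37 - (17 - 156) = -37 - 1*(-139) = -37 + 139 = 102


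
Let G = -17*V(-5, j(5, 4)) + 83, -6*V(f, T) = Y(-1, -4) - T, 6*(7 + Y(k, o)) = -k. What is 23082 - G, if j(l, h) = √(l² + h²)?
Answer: 828661/36 + 17*√41/6 ≈ 23037.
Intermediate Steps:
Y(k, o) = -7 - k/6 (Y(k, o) = -7 + (-k)/6 = -7 - k/6)
j(l, h) = √(h² + l²)
V(f, T) = 41/36 + T/6 (V(f, T) = -((-7 - ⅙*(-1)) - T)/6 = -((-7 + ⅙) - T)/6 = -(-41/6 - T)/6 = 41/36 + T/6)
G = 2291/36 - 17*√41/6 (G = -17*(41/36 + √(4² + 5²)/6) + 83 = -17*(41/36 + √(16 + 25)/6) + 83 = -17*(41/36 + √41/6) + 83 = (-697/36 - 17*√41/6) + 83 = 2291/36 - 17*√41/6 ≈ 45.497)
23082 - G = 23082 - (2291/36 - 17*√41/6) = 23082 + (-2291/36 + 17*√41/6) = 828661/36 + 17*√41/6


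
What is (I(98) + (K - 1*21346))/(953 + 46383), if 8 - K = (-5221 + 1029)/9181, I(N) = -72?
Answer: -98280509/217295908 ≈ -0.45229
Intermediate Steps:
K = 77640/9181 (K = 8 - (-5221 + 1029)/9181 = 8 - (-4192)/9181 = 8 - 1*(-4192/9181) = 8 + 4192/9181 = 77640/9181 ≈ 8.4566)
(I(98) + (K - 1*21346))/(953 + 46383) = (-72 + (77640/9181 - 1*21346))/(953 + 46383) = (-72 + (77640/9181 - 21346))/47336 = (-72 - 195899986/9181)*(1/47336) = -196561018/9181*1/47336 = -98280509/217295908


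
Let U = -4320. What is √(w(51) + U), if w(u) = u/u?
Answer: I*√4319 ≈ 65.719*I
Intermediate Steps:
w(u) = 1
√(w(51) + U) = √(1 - 4320) = √(-4319) = I*√4319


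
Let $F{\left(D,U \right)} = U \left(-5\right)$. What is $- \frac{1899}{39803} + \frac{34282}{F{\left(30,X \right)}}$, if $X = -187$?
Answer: $\frac{1362750881}{37215805} \approx 36.618$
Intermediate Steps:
$F{\left(D,U \right)} = - 5 U$
$- \frac{1899}{39803} + \frac{34282}{F{\left(30,X \right)}} = - \frac{1899}{39803} + \frac{34282}{\left(-5\right) \left(-187\right)} = \left(-1899\right) \frac{1}{39803} + \frac{34282}{935} = - \frac{1899}{39803} + 34282 \cdot \frac{1}{935} = - \frac{1899}{39803} + \frac{34282}{935} = \frac{1362750881}{37215805}$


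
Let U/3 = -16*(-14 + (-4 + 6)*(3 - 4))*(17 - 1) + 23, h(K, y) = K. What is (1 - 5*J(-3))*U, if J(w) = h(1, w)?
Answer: -49428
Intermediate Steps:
J(w) = 1
U = 12357 (U = 3*(-16*(-14 + (-4 + 6)*(3 - 4))*(17 - 1) + 23) = 3*(-16*(-14 + 2*(-1))*16 + 23) = 3*(-16*(-14 - 2)*16 + 23) = 3*(-(-256)*16 + 23) = 3*(-16*(-256) + 23) = 3*(4096 + 23) = 3*4119 = 12357)
(1 - 5*J(-3))*U = (1 - 5*1)*12357 = (1 - 5)*12357 = -4*12357 = -49428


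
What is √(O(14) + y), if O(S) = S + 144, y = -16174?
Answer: 4*I*√1001 ≈ 126.55*I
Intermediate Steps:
O(S) = 144 + S
√(O(14) + y) = √((144 + 14) - 16174) = √(158 - 16174) = √(-16016) = 4*I*√1001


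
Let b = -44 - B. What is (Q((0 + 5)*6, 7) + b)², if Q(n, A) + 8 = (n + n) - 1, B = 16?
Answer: 81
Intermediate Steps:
Q(n, A) = -9 + 2*n (Q(n, A) = -8 + ((n + n) - 1) = -8 + (2*n - 1) = -8 + (-1 + 2*n) = -9 + 2*n)
b = -60 (b = -44 - 1*16 = -44 - 16 = -60)
(Q((0 + 5)*6, 7) + b)² = ((-9 + 2*((0 + 5)*6)) - 60)² = ((-9 + 2*(5*6)) - 60)² = ((-9 + 2*30) - 60)² = ((-9 + 60) - 60)² = (51 - 60)² = (-9)² = 81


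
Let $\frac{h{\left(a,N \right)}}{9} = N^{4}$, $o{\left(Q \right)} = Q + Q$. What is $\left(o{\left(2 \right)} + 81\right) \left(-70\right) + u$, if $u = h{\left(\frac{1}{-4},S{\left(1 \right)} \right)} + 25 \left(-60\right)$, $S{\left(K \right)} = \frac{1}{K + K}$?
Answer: $- \frac{119191}{16} \approx -7449.4$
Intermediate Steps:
$S{\left(K \right)} = \frac{1}{2 K}$
$o{\left(Q \right)} = 2 Q$
$h{\left(a,N \right)} = 9 N^{4}$
$u = - \frac{23991}{16}$ ($u = 9 \left(\frac{1}{2 \cdot 1}\right)^{4} + 25 \left(-60\right) = 9 \left(\frac{1}{2} \cdot 1\right)^{4} - 1500 = \frac{9}{16} - 1500 = - \frac{23991}{16} \approx -1499.4$)
$\left(o{\left(2 \right)} + 81\right) \left(-70\right) + u = \left(2 \cdot 2 + 81\right) \left(-70\right) - \frac{23991}{16} = \left(4 + 81\right) \left(-70\right) - \frac{23991}{16} = 85 \left(-70\right) - \frac{23991}{16} = -5950 - \frac{23991}{16} = - \frac{119191}{16}$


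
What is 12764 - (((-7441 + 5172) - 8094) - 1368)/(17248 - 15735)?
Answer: 19323663/1513 ≈ 12772.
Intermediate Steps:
12764 - (((-7441 + 5172) - 8094) - 1368)/(17248 - 15735) = 12764 - ((-2269 - 8094) - 1368)/1513 = 12764 - (-10363 - 1368)/1513 = 12764 - (-11731)/1513 = 12764 - 1*(-11731/1513) = 12764 + 11731/1513 = 19323663/1513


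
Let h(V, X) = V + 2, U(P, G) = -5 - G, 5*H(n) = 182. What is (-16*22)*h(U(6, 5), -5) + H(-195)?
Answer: 14262/5 ≈ 2852.4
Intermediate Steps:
H(n) = 182/5 (H(n) = (⅕)*182 = 182/5)
h(V, X) = 2 + V
(-16*22)*h(U(6, 5), -5) + H(-195) = (-16*22)*(2 + (-5 - 1*5)) + 182/5 = -352*(2 + (-5 - 5)) + 182/5 = -352*(2 - 10) + 182/5 = -352*(-8) + 182/5 = 2816 + 182/5 = 14262/5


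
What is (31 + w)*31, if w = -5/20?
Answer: 3813/4 ≈ 953.25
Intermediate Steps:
w = -1/4 (w = -5*1/20 = -1/4 ≈ -0.25000)
(31 + w)*31 = (31 - 1/4)*31 = (123/4)*31 = 3813/4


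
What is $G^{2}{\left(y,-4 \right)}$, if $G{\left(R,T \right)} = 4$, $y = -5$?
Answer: $16$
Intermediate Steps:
$G^{2}{\left(y,-4 \right)} = 4^{2} = 16$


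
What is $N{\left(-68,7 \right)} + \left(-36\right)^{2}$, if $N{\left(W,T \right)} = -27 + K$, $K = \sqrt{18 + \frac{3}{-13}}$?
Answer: $1269 + \frac{\sqrt{3003}}{13} \approx 1273.2$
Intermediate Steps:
$K = \frac{\sqrt{3003}}{13}$ ($K = \sqrt{18 + 3 \left(- \frac{1}{13}\right)} = \sqrt{18 - \frac{3}{13}} = \sqrt{\frac{231}{13}} = \frac{\sqrt{3003}}{13} \approx 4.2154$)
$N{\left(W,T \right)} = -27 + \frac{\sqrt{3003}}{13}$
$N{\left(-68,7 \right)} + \left(-36\right)^{2} = \left(-27 + \frac{\sqrt{3003}}{13}\right) + \left(-36\right)^{2} = \left(-27 + \frac{\sqrt{3003}}{13}\right) + 1296 = 1269 + \frac{\sqrt{3003}}{13}$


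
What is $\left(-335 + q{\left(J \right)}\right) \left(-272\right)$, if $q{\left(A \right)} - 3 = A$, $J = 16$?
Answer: $85952$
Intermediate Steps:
$q{\left(A \right)} = 3 + A$
$\left(-335 + q{\left(J \right)}\right) \left(-272\right) = \left(-335 + \left(3 + 16\right)\right) \left(-272\right) = \left(-335 + 19\right) \left(-272\right) = \left(-316\right) \left(-272\right) = 85952$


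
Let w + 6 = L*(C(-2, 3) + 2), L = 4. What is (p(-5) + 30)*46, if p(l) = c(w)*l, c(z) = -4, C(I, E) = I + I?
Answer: 2300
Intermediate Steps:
C(I, E) = 2*I
w = -14 (w = -6 + 4*(2*(-2) + 2) = -6 + 4*(-4 + 2) = -6 + 4*(-2) = -6 - 8 = -14)
p(l) = -4*l
(p(-5) + 30)*46 = (-4*(-5) + 30)*46 = (20 + 30)*46 = 50*46 = 2300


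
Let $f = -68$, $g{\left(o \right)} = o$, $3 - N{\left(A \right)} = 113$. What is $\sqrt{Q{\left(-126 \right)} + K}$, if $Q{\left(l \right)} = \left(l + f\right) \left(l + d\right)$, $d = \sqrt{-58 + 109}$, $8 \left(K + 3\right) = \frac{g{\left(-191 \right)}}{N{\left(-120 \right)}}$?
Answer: $\frac{\sqrt{1182954905 - 9389600 \sqrt{51}}}{220} \approx 151.84$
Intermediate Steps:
$N{\left(A \right)} = -110$ ($N{\left(A \right)} = 3 - 113 = -110$)
$K = - \frac{2449}{880}$ ($K = -3 + \frac{\left(-191\right) \frac{1}{-110}}{8} = -3 + \frac{\left(-191\right) \left(- \frac{1}{110}\right)}{8} = -3 + \frac{1}{8} \cdot \frac{191}{110} = -3 + \frac{191}{880} = - \frac{2449}{880} \approx -2.783$)
$d = \sqrt{51} \approx 7.1414$
$Q{\left(l \right)} = \left(-68 + l\right) \left(l + \sqrt{51}\right)$ ($Q{\left(l \right)} = \left(l - 68\right) \left(l + \sqrt{51}\right) = \left(-68 + l\right) \left(l + \sqrt{51}\right)$)
$\sqrt{Q{\left(-126 \right)} + K} = \sqrt{\left(\left(-126\right)^{2} - -8568 - 68 \sqrt{51} - 126 \sqrt{51}\right) - \frac{2449}{880}} = \sqrt{\left(15876 + 8568 - 68 \sqrt{51} - 126 \sqrt{51}\right) - \frac{2449}{880}} = \sqrt{\left(24444 - 194 \sqrt{51}\right) - \frac{2449}{880}} = \sqrt{\frac{21508271}{880} - 194 \sqrt{51}}$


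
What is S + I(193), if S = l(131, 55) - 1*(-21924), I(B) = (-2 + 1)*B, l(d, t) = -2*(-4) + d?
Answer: 21870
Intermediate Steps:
l(d, t) = 8 + d
I(B) = -B
S = 22063 (S = (8 + 131) - 1*(-21924) = 139 + 21924 = 22063)
S + I(193) = 22063 - 1*193 = 22063 - 193 = 21870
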